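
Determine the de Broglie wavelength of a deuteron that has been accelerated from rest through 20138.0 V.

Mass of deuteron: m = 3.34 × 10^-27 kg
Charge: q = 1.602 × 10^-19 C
1.43 × 10^-13 m

When a particle is accelerated through voltage V, it gains kinetic energy KE = qV.

The de Broglie wavelength is then λ = h/√(2mqV):

λ = h/√(2mqV)
λ = (6.626 × 10^-34 J·s) / √(2 × 3.34 × 10^-27 kg × 1.602 × 10^-19 C × 20138.0 V)
λ = 1.43 × 10^-13 m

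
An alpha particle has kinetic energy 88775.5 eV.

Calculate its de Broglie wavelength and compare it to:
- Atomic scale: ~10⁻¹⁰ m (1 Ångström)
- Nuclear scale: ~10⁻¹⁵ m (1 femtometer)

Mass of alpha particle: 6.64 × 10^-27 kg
λ = 4.82 × 10^-14 m, which is between nuclear and atomic scales.

Using λ = h/√(2mKE):

KE = 88775.5 eV = 1.422 × 10^-14 J

λ = h/√(2mKE)
λ = (6.626 × 10^-34 J·s) / √(2 × 6.64 × 10^-27 kg × 1.422 × 10^-14 J)
λ = 4.82 × 10^-14 m

Comparison:
- Atomic scale (10⁻¹⁰ m): λ is 0.00048× this size
- Nuclear scale (10⁻¹⁵ m): λ is 48× this size

The wavelength is between nuclear and atomic scales.

This wavelength is appropriate for probing atomic structure but too large for nuclear physics experiments.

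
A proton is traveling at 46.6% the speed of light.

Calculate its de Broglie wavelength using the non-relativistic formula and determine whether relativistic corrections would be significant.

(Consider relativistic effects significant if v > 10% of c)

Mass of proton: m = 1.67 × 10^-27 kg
Yes, relativistic corrections are needed.

Using the non-relativistic de Broglie formula λ = h/(mv):

v = 46.6% × c = 1.397 × 10^8 m/s

λ = h/(mv)
λ = (6.626 × 10^-34 J·s) / (1.67 × 10^-27 kg × 1.397 × 10^8 m/s)
λ = 2.84 × 10^-15 m

Since v = 46.6% of c > 10% of c, relativistic corrections ARE significant and the actual wavelength would differ from this non-relativistic estimate.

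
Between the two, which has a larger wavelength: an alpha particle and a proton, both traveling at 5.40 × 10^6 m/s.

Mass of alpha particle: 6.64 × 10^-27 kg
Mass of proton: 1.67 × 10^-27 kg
The proton has the longer wavelength.

Using λ = h/(mv), since both particles have the same velocity, the wavelength depends only on mass.

For alpha particle: λ₁ = h/(m₁v) = 1.85 × 10^-14 m
For proton: λ₂ = h/(m₂v) = 7.35 × 10^-14 m

Since λ ∝ 1/m at constant velocity, the lighter particle has the longer wavelength.

The proton has the longer de Broglie wavelength.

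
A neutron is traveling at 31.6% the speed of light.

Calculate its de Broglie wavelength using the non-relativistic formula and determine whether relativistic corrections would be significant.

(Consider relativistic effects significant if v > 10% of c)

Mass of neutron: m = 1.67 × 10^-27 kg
Yes, relativistic corrections are needed.

Using the non-relativistic de Broglie formula λ = h/(mv):

v = 31.6% × c = 9.473 × 10^7 m/s

λ = h/(mv)
λ = (6.626 × 10^-34 J·s) / (1.67 × 10^-27 kg × 9.473 × 10^7 m/s)
λ = 4.19 × 10^-15 m

Since v = 31.6% of c > 10% of c, relativistic corrections ARE significant and the actual wavelength would differ from this non-relativistic estimate.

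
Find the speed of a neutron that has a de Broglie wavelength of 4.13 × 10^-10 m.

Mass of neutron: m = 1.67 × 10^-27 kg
9.61 × 10^2 m/s

From the de Broglie relation λ = h/(mv), we solve for v:

v = h/(mλ)
v = (6.626 × 10^-34 J·s) / (1.67 × 10^-27 kg × 4.13 × 10^-10 m)
v = 9.61 × 10^2 m/s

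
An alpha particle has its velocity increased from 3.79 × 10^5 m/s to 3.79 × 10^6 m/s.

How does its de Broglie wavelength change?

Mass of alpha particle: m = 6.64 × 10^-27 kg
The wavelength decreases by a factor of 10.

Using λ = h/(mv):

Initial wavelength: λ₁ = h/(mv₁) = 2.63 × 10^-13 m
Final wavelength: λ₂ = h/(mv₂) = 2.63 × 10^-14 m

Since λ ∝ 1/v, when velocity increases by a factor of 10, the wavelength decreases by a factor of 10.

λ₂/λ₁ = v₁/v₂ = 1/10

The wavelength decreases by a factor of 10.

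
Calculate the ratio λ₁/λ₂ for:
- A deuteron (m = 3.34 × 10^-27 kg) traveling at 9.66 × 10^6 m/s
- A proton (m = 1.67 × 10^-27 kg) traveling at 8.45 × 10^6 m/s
λ₁/λ₂ = 0.437

Using λ = h/(mv):

λ₁ = h/(m₁v₁) = 2.05 × 10^-14 m
λ₂ = h/(m₂v₂) = 4.70 × 10^-14 m

Ratio λ₁/λ₂ = (m₂v₂)/(m₁v₁)
         = (1.67 × 10^-27 kg × 8.45 × 10^6 m/s) / (3.34 × 10^-27 kg × 9.66 × 10^6 m/s)
         = 0.437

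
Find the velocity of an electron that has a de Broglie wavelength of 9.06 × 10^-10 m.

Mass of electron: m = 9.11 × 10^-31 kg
8.03 × 10^5 m/s

From the de Broglie relation λ = h/(mv), we solve for v:

v = h/(mλ)
v = (6.626 × 10^-34 J·s) / (9.11 × 10^-31 kg × 9.06 × 10^-10 m)
v = 8.03 × 10^5 m/s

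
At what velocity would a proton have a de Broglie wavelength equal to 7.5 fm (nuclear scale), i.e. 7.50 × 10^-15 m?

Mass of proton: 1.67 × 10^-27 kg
5.29 × 10^7 m/s

From λ = h/(mv), solve for v:

v = h/(mλ)
v = (6.626 × 10^-34 J·s) / (1.67 × 10^-27 kg × 7.50 × 10^-15 m)
v = 5.29 × 10^7 m/s

Note: This velocity is 17.6% of the speed of light, so relativistic corrections would be needed for a more accurate calculation.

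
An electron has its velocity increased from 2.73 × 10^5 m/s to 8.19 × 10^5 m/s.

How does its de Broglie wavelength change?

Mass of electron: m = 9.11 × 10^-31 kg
The wavelength decreases by a factor of 3.

Using λ = h/(mv):

Initial wavelength: λ₁ = h/(mv₁) = 2.66 × 10^-9 m
Final wavelength: λ₂ = h/(mv₂) = 8.88 × 10^-10 m

Since λ ∝ 1/v, when velocity increases by a factor of 3, the wavelength decreases by a factor of 3.

λ₂/λ₁ = v₁/v₂ = 1/3

The wavelength decreases by a factor of 3.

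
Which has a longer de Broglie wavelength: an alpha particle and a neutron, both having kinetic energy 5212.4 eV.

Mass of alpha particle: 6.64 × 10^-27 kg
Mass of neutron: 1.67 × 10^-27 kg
The neutron has the longer wavelength.

Using λ = h/√(2mKE):

For alpha particle: λ₁ = h/√(2m₁KE) = 1.99 × 10^-13 m
For neutron: λ₂ = h/√(2m₂KE) = 3.97 × 10^-13 m

Since λ ∝ 1/√m at constant kinetic energy, the lighter particle has the longer wavelength.

The neutron has the longer de Broglie wavelength.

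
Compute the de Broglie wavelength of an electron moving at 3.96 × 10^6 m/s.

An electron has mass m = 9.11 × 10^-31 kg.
1.84 × 10^-10 m

Using the de Broglie relation λ = h/(mv):

λ = h/(mv)
λ = (6.626 × 10^-34 J·s) / (9.11 × 10^-31 kg × 3.96 × 10^6 m/s)
λ = 1.84 × 10^-10 m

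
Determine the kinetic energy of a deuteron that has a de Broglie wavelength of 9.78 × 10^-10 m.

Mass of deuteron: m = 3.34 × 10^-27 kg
6.87 × 10^-23 J (or 4.29 × 10^-4 eV)

From λ = h/√(2mKE), we solve for KE:

λ² = h²/(2mKE)
KE = h²/(2mλ²)
KE = (6.626 × 10^-34 J·s)² / (2 × 3.34 × 10^-27 kg × (9.78 × 10^-10 m)²)
KE = 6.87 × 10^-23 J
KE = 4.29 × 10^-4 eV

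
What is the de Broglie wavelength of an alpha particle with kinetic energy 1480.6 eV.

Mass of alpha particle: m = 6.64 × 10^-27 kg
3.73 × 10^-13 m

Using λ = h/√(2mKE):

First convert KE to Joules: KE = 1480.6 eV = 2.372 × 10^-16 J

λ = h/√(2mKE)
λ = (6.626 × 10^-34 J·s) / √(2 × 6.64 × 10^-27 kg × 2.372 × 10^-16 J)
λ = 3.73 × 10^-13 m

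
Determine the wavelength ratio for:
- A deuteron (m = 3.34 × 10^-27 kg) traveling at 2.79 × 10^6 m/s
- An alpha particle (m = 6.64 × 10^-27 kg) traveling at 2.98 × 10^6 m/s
λ₁/λ₂ = 2.12

Using λ = h/(mv):

λ₁ = h/(m₁v₁) = 7.11 × 10^-14 m
λ₂ = h/(m₂v₂) = 3.35 × 10^-14 m

Ratio λ₁/λ₂ = (m₂v₂)/(m₁v₁)
         = (6.64 × 10^-27 kg × 2.98 × 10^6 m/s) / (3.34 × 10^-27 kg × 2.79 × 10^6 m/s)
         = 2.12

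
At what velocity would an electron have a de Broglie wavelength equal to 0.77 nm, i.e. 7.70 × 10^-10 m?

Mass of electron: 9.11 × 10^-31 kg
9.45 × 10^5 m/s

From λ = h/(mv), solve for v:

v = h/(mλ)
v = (6.626 × 10^-34 J·s) / (9.11 × 10^-31 kg × 7.70 × 10^-10 m)
v = 9.45 × 10^5 m/s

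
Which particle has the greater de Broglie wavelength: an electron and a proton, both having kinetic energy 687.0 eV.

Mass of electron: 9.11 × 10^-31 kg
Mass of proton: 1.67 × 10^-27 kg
The electron has the longer wavelength.

Using λ = h/√(2mKE):

For electron: λ₁ = h/√(2m₁KE) = 4.68 × 10^-11 m
For proton: λ₂ = h/√(2m₂KE) = 1.09 × 10^-12 m

Since λ ∝ 1/√m at constant kinetic energy, the lighter particle has the longer wavelength.

The electron has the longer de Broglie wavelength.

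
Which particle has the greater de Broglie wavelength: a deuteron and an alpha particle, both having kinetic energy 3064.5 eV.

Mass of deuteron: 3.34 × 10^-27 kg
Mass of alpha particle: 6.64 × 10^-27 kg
The deuteron has the longer wavelength.

Using λ = h/√(2mKE):

For deuteron: λ₁ = h/√(2m₁KE) = 3.66 × 10^-13 m
For alpha particle: λ₂ = h/√(2m₂KE) = 2.59 × 10^-13 m

Since λ ∝ 1/√m at constant kinetic energy, the lighter particle has the longer wavelength.

The deuteron has the longer de Broglie wavelength.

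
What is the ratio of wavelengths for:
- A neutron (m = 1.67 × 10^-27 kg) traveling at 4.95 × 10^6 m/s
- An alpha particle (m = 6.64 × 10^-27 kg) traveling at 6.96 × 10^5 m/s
λ₁/λ₂ = 0.559

Using λ = h/(mv):

λ₁ = h/(m₁v₁) = 8.02 × 10^-14 m
λ₂ = h/(m₂v₂) = 1.43 × 10^-13 m

Ratio λ₁/λ₂ = (m₂v₂)/(m₁v₁)
         = (6.64 × 10^-27 kg × 6.96 × 10^5 m/s) / (1.67 × 10^-27 kg × 4.95 × 10^6 m/s)
         = 0.559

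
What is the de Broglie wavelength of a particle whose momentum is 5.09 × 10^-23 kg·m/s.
1.30 × 10^-11 m

Using the de Broglie relation λ = h/p:

λ = h/p
λ = (6.626 × 10^-34 J·s) / (5.09 × 10^-23 kg·m/s)
λ = 1.30 × 10^-11 m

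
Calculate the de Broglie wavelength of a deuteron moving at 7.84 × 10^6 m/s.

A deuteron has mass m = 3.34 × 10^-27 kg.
2.53 × 10^-14 m

Using the de Broglie relation λ = h/(mv):

λ = h/(mv)
λ = (6.626 × 10^-34 J·s) / (3.34 × 10^-27 kg × 7.84 × 10^6 m/s)
λ = 2.53 × 10^-14 m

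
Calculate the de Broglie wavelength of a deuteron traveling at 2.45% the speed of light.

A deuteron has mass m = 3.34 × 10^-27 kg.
2.70 × 10^-14 m

Using the de Broglie relation λ = h/(mv):

v = 2.45% × c = 7.345 × 10^6 m/s

λ = h/(mv)
λ = (6.626 × 10^-34 J·s) / (3.34 × 10^-27 kg × 7.345 × 10^6 m/s)
λ = 2.70 × 10^-14 m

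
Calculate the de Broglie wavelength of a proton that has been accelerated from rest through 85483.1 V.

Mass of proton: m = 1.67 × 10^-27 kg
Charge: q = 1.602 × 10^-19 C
9.80 × 10^-14 m

When a particle is accelerated through voltage V, it gains kinetic energy KE = qV.

The de Broglie wavelength is then λ = h/√(2mqV):

λ = h/√(2mqV)
λ = (6.626 × 10^-34 J·s) / √(2 × 1.67 × 10^-27 kg × 1.602 × 10^-19 C × 85483.1 V)
λ = 9.80 × 10^-14 m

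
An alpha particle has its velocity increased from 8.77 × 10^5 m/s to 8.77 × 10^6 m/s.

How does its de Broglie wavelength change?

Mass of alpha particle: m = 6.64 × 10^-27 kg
The wavelength decreases by a factor of 10.

Using λ = h/(mv):

Initial wavelength: λ₁ = h/(mv₁) = 1.14 × 10^-13 m
Final wavelength: λ₂ = h/(mv₂) = 1.14 × 10^-14 m

Since λ ∝ 1/v, when velocity increases by a factor of 10, the wavelength decreases by a factor of 10.

λ₂/λ₁ = v₁/v₂ = 1/10

The wavelength decreases by a factor of 10.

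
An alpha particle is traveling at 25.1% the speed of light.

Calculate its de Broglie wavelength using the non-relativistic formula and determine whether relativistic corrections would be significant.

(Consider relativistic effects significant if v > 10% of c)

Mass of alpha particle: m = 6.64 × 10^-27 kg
Yes, relativistic corrections are needed.

Using the non-relativistic de Broglie formula λ = h/(mv):

v = 25.1% × c = 7.525 × 10^7 m/s

λ = h/(mv)
λ = (6.626 × 10^-34 J·s) / (6.64 × 10^-27 kg × 7.525 × 10^7 m/s)
λ = 1.33 × 10^-15 m

Since v = 25.1% of c > 10% of c, relativistic corrections ARE significant and the actual wavelength would differ from this non-relativistic estimate.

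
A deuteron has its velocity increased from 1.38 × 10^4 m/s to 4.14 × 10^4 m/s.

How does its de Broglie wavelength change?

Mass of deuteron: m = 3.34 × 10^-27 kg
The wavelength decreases by a factor of 3.

Using λ = h/(mv):

Initial wavelength: λ₁ = h/(mv₁) = 1.44 × 10^-11 m
Final wavelength: λ₂ = h/(mv₂) = 4.79 × 10^-12 m

Since λ ∝ 1/v, when velocity increases by a factor of 3, the wavelength decreases by a factor of 3.

λ₂/λ₁ = v₁/v₂ = 1/3

The wavelength decreases by a factor of 3.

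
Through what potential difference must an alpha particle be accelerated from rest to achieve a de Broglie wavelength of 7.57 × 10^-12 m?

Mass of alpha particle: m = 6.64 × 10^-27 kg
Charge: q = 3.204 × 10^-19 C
1.80 V

From λ = h/√(2mqV), we solve for V:

λ² = h²/(2mqV)
V = h²/(2mqλ²)
V = (6.626 × 10^-34 J·s)² / (2 × 6.64 × 10^-27 kg × 3.204 × 10^-19 C × (7.57 × 10^-12 m)²)
V = 1.80 V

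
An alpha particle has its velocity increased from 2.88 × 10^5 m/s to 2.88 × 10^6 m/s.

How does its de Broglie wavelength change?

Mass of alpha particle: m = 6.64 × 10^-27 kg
The wavelength decreases by a factor of 10.

Using λ = h/(mv):

Initial wavelength: λ₁ = h/(mv₁) = 3.46 × 10^-13 m
Final wavelength: λ₂ = h/(mv₂) = 3.46 × 10^-14 m

Since λ ∝ 1/v, when velocity increases by a factor of 10, the wavelength decreases by a factor of 10.

λ₂/λ₁ = v₁/v₂ = 1/10

The wavelength decreases by a factor of 10.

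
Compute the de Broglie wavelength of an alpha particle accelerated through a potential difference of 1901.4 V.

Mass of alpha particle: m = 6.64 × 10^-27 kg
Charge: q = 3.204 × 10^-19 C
2.33 × 10^-13 m

When a particle is accelerated through voltage V, it gains kinetic energy KE = qV.

The de Broglie wavelength is then λ = h/√(2mqV):

λ = h/√(2mqV)
λ = (6.626 × 10^-34 J·s) / √(2 × 6.64 × 10^-27 kg × 3.204 × 10^-19 C × 1901.4 V)
λ = 2.33 × 10^-13 m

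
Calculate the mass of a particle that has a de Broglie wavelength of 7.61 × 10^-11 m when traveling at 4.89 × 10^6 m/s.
1.78 × 10^-30 kg

From the de Broglie relation λ = h/(mv), we solve for m:

m = h/(λv)
m = (6.626 × 10^-34 J·s) / (7.61 × 10^-11 m × 4.89 × 10^6 m/s)
m = 1.78 × 10^-30 kg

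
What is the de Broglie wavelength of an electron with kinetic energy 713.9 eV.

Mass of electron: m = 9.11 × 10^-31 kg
4.59 × 10^-11 m

Using λ = h/√(2mKE):

First convert KE to Joules: KE = 713.9 eV = 1.144 × 10^-16 J

λ = h/√(2mKE)
λ = (6.626 × 10^-34 J·s) / √(2 × 9.11 × 10^-31 kg × 1.144 × 10^-16 J)
λ = 4.59 × 10^-11 m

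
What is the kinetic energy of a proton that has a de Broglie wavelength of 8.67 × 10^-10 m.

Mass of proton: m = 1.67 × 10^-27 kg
1.75 × 10^-22 J (or 1.09 × 10^-3 eV)

From λ = h/√(2mKE), we solve for KE:

λ² = h²/(2mKE)
KE = h²/(2mλ²)
KE = (6.626 × 10^-34 J·s)² / (2 × 1.67 × 10^-27 kg × (8.67 × 10^-10 m)²)
KE = 1.75 × 10^-22 J
KE = 1.09 × 10^-3 eV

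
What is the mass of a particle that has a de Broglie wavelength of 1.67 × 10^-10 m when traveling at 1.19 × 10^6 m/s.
3.33 × 10^-30 kg

From the de Broglie relation λ = h/(mv), we solve for m:

m = h/(λv)
m = (6.626 × 10^-34 J·s) / (1.67 × 10^-10 m × 1.19 × 10^6 m/s)
m = 3.33 × 10^-30 kg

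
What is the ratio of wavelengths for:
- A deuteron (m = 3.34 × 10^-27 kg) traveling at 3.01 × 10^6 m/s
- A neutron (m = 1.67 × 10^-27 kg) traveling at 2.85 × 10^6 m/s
λ₁/λ₂ = 0.473

Using λ = h/(mv):

λ₁ = h/(m₁v₁) = 6.59 × 10^-14 m
λ₂ = h/(m₂v₂) = 1.39 × 10^-13 m

Ratio λ₁/λ₂ = (m₂v₂)/(m₁v₁)
         = (1.67 × 10^-27 kg × 2.85 × 10^6 m/s) / (3.34 × 10^-27 kg × 3.01 × 10^6 m/s)
         = 0.473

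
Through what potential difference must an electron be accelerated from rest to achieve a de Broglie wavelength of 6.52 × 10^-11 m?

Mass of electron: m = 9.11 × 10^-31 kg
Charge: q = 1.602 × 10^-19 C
354 V

From λ = h/√(2mqV), we solve for V:

λ² = h²/(2mqV)
V = h²/(2mqλ²)
V = (6.626 × 10^-34 J·s)² / (2 × 9.11 × 10^-31 kg × 1.602 × 10^-19 C × (6.52 × 10^-11 m)²)
V = 354 V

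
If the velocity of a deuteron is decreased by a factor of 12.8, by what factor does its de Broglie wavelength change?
The wavelength increases by a factor of 12.8.

From λ = h/(mv), the wavelength is inversely proportional to velocity:

λ ∝ 1/v

If v → v/12.8, then λ → 12.8λ

When velocity is decreased by a factor of 12.8, the wavelength increases by a factor of 12.8.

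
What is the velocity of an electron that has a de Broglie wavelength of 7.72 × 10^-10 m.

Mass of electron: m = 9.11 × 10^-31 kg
9.42 × 10^5 m/s

From the de Broglie relation λ = h/(mv), we solve for v:

v = h/(mλ)
v = (6.626 × 10^-34 J·s) / (9.11 × 10^-31 kg × 7.72 × 10^-10 m)
v = 9.42 × 10^5 m/s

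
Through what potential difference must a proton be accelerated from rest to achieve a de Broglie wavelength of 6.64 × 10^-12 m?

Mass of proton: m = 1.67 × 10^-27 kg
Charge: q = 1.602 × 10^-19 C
18.6 V

From λ = h/√(2mqV), we solve for V:

λ² = h²/(2mqV)
V = h²/(2mqλ²)
V = (6.626 × 10^-34 J·s)² / (2 × 1.67 × 10^-27 kg × 1.602 × 10^-19 C × (6.64 × 10^-12 m)²)
V = 18.6 V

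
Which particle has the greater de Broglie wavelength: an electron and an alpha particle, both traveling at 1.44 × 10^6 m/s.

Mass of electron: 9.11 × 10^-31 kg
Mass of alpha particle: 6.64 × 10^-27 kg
The electron has the longer wavelength.

Using λ = h/(mv), since both particles have the same velocity, the wavelength depends only on mass.

For electron: λ₁ = h/(m₁v) = 5.05 × 10^-10 m
For alpha particle: λ₂ = h/(m₂v) = 6.93 × 10^-14 m

Since λ ∝ 1/m at constant velocity, the lighter particle has the longer wavelength.

The electron has the longer de Broglie wavelength.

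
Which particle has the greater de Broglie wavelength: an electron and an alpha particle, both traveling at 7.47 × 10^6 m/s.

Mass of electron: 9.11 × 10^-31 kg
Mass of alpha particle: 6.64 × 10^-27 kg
The electron has the longer wavelength.

Using λ = h/(mv), since both particles have the same velocity, the wavelength depends only on mass.

For electron: λ₁ = h/(m₁v) = 9.74 × 10^-11 m
For alpha particle: λ₂ = h/(m₂v) = 1.34 × 10^-14 m

Since λ ∝ 1/m at constant velocity, the lighter particle has the longer wavelength.

The electron has the longer de Broglie wavelength.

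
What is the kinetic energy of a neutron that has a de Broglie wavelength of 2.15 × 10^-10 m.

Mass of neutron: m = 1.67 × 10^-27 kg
2.84 × 10^-21 J (or 0.0177 eV)

From λ = h/√(2mKE), we solve for KE:

λ² = h²/(2mKE)
KE = h²/(2mλ²)
KE = (6.626 × 10^-34 J·s)² / (2 × 1.67 × 10^-27 kg × (2.15 × 10^-10 m)²)
KE = 2.84 × 10^-21 J
KE = 0.0177 eV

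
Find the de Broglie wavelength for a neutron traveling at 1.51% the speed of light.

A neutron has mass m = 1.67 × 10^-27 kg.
8.76 × 10^-14 m

Using the de Broglie relation λ = h/(mv):

v = 1.51% × c = 4.527 × 10^6 m/s

λ = h/(mv)
λ = (6.626 × 10^-34 J·s) / (1.67 × 10^-27 kg × 4.527 × 10^6 m/s)
λ = 8.76 × 10^-14 m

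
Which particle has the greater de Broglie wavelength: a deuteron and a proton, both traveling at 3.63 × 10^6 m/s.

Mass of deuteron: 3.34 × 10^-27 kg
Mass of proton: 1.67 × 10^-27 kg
The proton has the longer wavelength.

Using λ = h/(mv), since both particles have the same velocity, the wavelength depends only on mass.

For deuteron: λ₁ = h/(m₁v) = 5.47 × 10^-14 m
For proton: λ₂ = h/(m₂v) = 1.09 × 10^-13 m

Since λ ∝ 1/m at constant velocity, the lighter particle has the longer wavelength.

The proton has the longer de Broglie wavelength.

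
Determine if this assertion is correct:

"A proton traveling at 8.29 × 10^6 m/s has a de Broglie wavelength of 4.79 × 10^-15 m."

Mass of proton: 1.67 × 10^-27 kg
False

The claim is incorrect.

Using λ = h/(mv):
λ = (6.626 × 10^-34 J·s) / (1.67 × 10^-27 kg × 8.29 × 10^6 m/s)
λ = 4.79 × 10^-14 m

The actual wavelength differs from the claimed 4.79 × 10^-15 m.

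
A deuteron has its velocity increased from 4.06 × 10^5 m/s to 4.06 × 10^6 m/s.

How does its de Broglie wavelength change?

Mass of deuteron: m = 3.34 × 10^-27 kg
The wavelength decreases by a factor of 10.

Using λ = h/(mv):

Initial wavelength: λ₁ = h/(mv₁) = 4.89 × 10^-13 m
Final wavelength: λ₂ = h/(mv₂) = 4.89 × 10^-14 m

Since λ ∝ 1/v, when velocity increases by a factor of 10, the wavelength decreases by a factor of 10.

λ₂/λ₁ = v₁/v₂ = 1/10

The wavelength decreases by a factor of 10.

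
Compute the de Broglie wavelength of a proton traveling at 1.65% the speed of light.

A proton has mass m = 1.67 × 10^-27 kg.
8.02 × 10^-14 m

Using the de Broglie relation λ = h/(mv):

v = 1.65% × c = 4.947 × 10^6 m/s

λ = h/(mv)
λ = (6.626 × 10^-34 J·s) / (1.67 × 10^-27 kg × 4.947 × 10^6 m/s)
λ = 8.02 × 10^-14 m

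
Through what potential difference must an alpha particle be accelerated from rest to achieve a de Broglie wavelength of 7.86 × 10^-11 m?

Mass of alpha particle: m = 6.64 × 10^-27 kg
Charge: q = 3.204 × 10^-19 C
1.67 × 10^-2 V

From λ = h/√(2mqV), we solve for V:

λ² = h²/(2mqV)
V = h²/(2mqλ²)
V = (6.626 × 10^-34 J·s)² / (2 × 6.64 × 10^-27 kg × 3.204 × 10^-19 C × (7.86 × 10^-11 m)²)
V = 1.67 × 10^-2 V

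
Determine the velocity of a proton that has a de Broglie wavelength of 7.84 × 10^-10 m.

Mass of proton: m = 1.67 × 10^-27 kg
5.06 × 10^2 m/s

From the de Broglie relation λ = h/(mv), we solve for v:

v = h/(mλ)
v = (6.626 × 10^-34 J·s) / (1.67 × 10^-27 kg × 7.84 × 10^-10 m)
v = 5.06 × 10^2 m/s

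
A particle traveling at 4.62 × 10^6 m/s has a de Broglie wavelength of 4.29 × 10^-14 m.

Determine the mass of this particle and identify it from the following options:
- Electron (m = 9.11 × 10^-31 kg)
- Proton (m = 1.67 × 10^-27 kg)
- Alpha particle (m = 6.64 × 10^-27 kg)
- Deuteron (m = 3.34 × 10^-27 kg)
The particle is a deuteron.

From λ = h/(mv), solve for mass:

m = h/(λv)
m = (6.626 × 10^-34 J·s) / (4.29 × 10^-14 m × 4.62 × 10^6 m/s)
m = 3.34 × 10^-27 kg

Comparing with the listed masses, this is closest to a deuteron.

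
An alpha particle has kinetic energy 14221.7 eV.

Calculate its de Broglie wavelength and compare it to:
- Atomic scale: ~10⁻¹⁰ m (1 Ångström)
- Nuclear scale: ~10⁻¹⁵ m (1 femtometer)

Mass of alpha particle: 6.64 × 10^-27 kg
λ = 1.20 × 10^-13 m, which is between nuclear and atomic scales.

Using λ = h/√(2mKE):

KE = 14221.7 eV = 2.279 × 10^-15 J

λ = h/√(2mKE)
λ = (6.626 × 10^-34 J·s) / √(2 × 6.64 × 10^-27 kg × 2.279 × 10^-15 J)
λ = 1.20 × 10^-13 m

Comparison:
- Atomic scale (10⁻¹⁰ m): λ is 0.0012× this size
- Nuclear scale (10⁻¹⁵ m): λ is 1.2e+02× this size

The wavelength is between nuclear and atomic scales.

This wavelength is appropriate for probing atomic structure but too large for nuclear physics experiments.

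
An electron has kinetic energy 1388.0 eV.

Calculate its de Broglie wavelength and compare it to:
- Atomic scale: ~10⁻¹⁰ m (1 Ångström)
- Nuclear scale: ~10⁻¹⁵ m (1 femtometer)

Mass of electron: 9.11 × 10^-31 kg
λ = 3.29 × 10^-11 m, which is between nuclear and atomic scales.

Using λ = h/√(2mKE):

KE = 1388.0 eV = 2.224 × 10^-16 J

λ = h/√(2mKE)
λ = (6.626 × 10^-34 J·s) / √(2 × 9.11 × 10^-31 kg × 2.224 × 10^-16 J)
λ = 3.29 × 10^-11 m

Comparison:
- Atomic scale (10⁻¹⁰ m): λ is 0.33× this size
- Nuclear scale (10⁻¹⁵ m): λ is 3.3e+04× this size

The wavelength is between nuclear and atomic scales.

This wavelength is appropriate for probing atomic structure but too large for nuclear physics experiments.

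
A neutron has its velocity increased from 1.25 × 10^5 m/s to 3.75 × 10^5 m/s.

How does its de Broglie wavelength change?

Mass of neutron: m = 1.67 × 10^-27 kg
The wavelength decreases by a factor of 3.

Using λ = h/(mv):

Initial wavelength: λ₁ = h/(mv₁) = 3.17 × 10^-12 m
Final wavelength: λ₂ = h/(mv₂) = 1.06 × 10^-12 m

Since λ ∝ 1/v, when velocity increases by a factor of 3, the wavelength decreases by a factor of 3.

λ₂/λ₁ = v₁/v₂ = 1/3

The wavelength decreases by a factor of 3.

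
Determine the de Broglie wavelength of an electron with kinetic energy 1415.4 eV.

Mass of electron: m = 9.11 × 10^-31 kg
3.26 × 10^-11 m

Using λ = h/√(2mKE):

First convert KE to Joules: KE = 1415.4 eV = 2.268 × 10^-16 J

λ = h/√(2mKE)
λ = (6.626 × 10^-34 J·s) / √(2 × 9.11 × 10^-31 kg × 2.268 × 10^-16 J)
λ = 3.26 × 10^-11 m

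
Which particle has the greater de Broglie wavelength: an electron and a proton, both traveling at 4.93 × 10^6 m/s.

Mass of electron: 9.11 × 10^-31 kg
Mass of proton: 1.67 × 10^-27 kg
The electron has the longer wavelength.

Using λ = h/(mv), since both particles have the same velocity, the wavelength depends only on mass.

For electron: λ₁ = h/(m₁v) = 1.48 × 10^-10 m
For proton: λ₂ = h/(m₂v) = 8.05 × 10^-14 m

Since λ ∝ 1/m at constant velocity, the lighter particle has the longer wavelength.

The electron has the longer de Broglie wavelength.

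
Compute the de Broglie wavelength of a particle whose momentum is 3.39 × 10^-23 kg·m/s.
1.95 × 10^-11 m

Using the de Broglie relation λ = h/p:

λ = h/p
λ = (6.626 × 10^-34 J·s) / (3.39 × 10^-23 kg·m/s)
λ = 1.95 × 10^-11 m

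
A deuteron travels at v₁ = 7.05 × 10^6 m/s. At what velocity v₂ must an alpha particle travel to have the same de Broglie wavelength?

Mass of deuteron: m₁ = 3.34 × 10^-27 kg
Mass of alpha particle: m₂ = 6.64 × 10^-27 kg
v₂ = 3.55 × 10^6 m/s

For equal de Broglie wavelengths: λ₁ = λ₂

h/(m₁v₁) = h/(m₂v₂)
m₁v₁ = m₂v₂
v₂ = v₁ · (m₁/m₂)

v₂ = 7.05 × 10^6 m/s × (3.34 × 10^-27 kg / 6.64 × 10^-27 kg)
v₂ = 3.55 × 10^6 m/s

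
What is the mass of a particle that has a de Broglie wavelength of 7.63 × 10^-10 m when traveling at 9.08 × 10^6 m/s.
9.56 × 10^-32 kg

From the de Broglie relation λ = h/(mv), we solve for m:

m = h/(λv)
m = (6.626 × 10^-34 J·s) / (7.63 × 10^-10 m × 9.08 × 10^6 m/s)
m = 9.56 × 10^-32 kg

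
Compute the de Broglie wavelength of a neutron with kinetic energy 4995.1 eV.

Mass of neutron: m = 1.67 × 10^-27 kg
4.05 × 10^-13 m

Using λ = h/√(2mKE):

First convert KE to Joules: KE = 4995.1 eV = 8.003 × 10^-16 J

λ = h/√(2mKE)
λ = (6.626 × 10^-34 J·s) / √(2 × 1.67 × 10^-27 kg × 8.003 × 10^-16 J)
λ = 4.05 × 10^-13 m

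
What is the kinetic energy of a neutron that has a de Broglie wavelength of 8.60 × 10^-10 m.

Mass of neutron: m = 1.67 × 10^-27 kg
1.78 × 10^-22 J (or 1.11 × 10^-3 eV)

From λ = h/√(2mKE), we solve for KE:

λ² = h²/(2mKE)
KE = h²/(2mλ²)
KE = (6.626 × 10^-34 J·s)² / (2 × 1.67 × 10^-27 kg × (8.60 × 10^-10 m)²)
KE = 1.78 × 10^-22 J
KE = 1.11 × 10^-3 eV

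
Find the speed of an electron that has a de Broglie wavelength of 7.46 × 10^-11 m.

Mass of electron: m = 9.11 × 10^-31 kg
9.75 × 10^6 m/s

From the de Broglie relation λ = h/(mv), we solve for v:

v = h/(mλ)
v = (6.626 × 10^-34 J·s) / (9.11 × 10^-31 kg × 7.46 × 10^-11 m)
v = 9.75 × 10^6 m/s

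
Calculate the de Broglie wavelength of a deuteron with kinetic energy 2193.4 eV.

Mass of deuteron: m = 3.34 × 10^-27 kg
4.32 × 10^-13 m

Using λ = h/√(2mKE):

First convert KE to Joules: KE = 2193.4 eV = 3.514 × 10^-16 J

λ = h/√(2mKE)
λ = (6.626 × 10^-34 J·s) / √(2 × 3.34 × 10^-27 kg × 3.514 × 10^-16 J)
λ = 4.32 × 10^-13 m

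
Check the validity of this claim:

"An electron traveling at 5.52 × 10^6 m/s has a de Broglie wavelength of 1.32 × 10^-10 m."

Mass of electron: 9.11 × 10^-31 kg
True

The claim is correct.

Using λ = h/(mv):
λ = (6.626 × 10^-34 J·s) / (9.11 × 10^-31 kg × 5.52 × 10^6 m/s)
λ = 1.32 × 10^-10 m

This matches the claimed value.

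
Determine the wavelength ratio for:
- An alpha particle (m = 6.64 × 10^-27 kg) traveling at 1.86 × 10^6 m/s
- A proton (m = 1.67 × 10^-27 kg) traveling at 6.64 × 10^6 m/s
λ₁/λ₂ = 0.898

Using λ = h/(mv):

λ₁ = h/(m₁v₁) = 5.37 × 10^-14 m
λ₂ = h/(m₂v₂) = 5.98 × 10^-14 m

Ratio λ₁/λ₂ = (m₂v₂)/(m₁v₁)
         = (1.67 × 10^-27 kg × 6.64 × 10^6 m/s) / (6.64 × 10^-27 kg × 1.86 × 10^6 m/s)
         = 0.898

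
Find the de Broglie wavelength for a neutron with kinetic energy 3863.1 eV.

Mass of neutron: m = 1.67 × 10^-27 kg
4.61 × 10^-13 m

Using λ = h/√(2mKE):

First convert KE to Joules: KE = 3863.1 eV = 6.189 × 10^-16 J

λ = h/√(2mKE)
λ = (6.626 × 10^-34 J·s) / √(2 × 1.67 × 10^-27 kg × 6.189 × 10^-16 J)
λ = 4.61 × 10^-13 m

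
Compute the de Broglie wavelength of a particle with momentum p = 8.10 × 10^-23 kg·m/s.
8.18 × 10^-12 m

Using the de Broglie relation λ = h/p:

λ = h/p
λ = (6.626 × 10^-34 J·s) / (8.10 × 10^-23 kg·m/s)
λ = 8.18 × 10^-12 m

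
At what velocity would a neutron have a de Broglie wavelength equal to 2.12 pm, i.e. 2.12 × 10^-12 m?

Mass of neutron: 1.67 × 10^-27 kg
1.87 × 10^5 m/s

From λ = h/(mv), solve for v:

v = h/(mλ)
v = (6.626 × 10^-34 J·s) / (1.67 × 10^-27 kg × 2.12 × 10^-12 m)
v = 1.87 × 10^5 m/s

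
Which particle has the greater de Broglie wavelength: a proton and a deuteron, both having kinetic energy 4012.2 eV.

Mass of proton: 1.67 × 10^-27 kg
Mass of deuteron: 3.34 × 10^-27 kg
The proton has the longer wavelength.

Using λ = h/√(2mKE):

For proton: λ₁ = h/√(2m₁KE) = 4.52 × 10^-13 m
For deuteron: λ₂ = h/√(2m₂KE) = 3.20 × 10^-13 m

Since λ ∝ 1/√m at constant kinetic energy, the lighter particle has the longer wavelength.

The proton has the longer de Broglie wavelength.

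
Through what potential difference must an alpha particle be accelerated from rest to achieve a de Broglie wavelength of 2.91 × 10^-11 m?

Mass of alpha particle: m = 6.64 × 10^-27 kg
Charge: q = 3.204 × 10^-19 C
1.22 × 10^-1 V

From λ = h/√(2mqV), we solve for V:

λ² = h²/(2mqV)
V = h²/(2mqλ²)
V = (6.626 × 10^-34 J·s)² / (2 × 6.64 × 10^-27 kg × 3.204 × 10^-19 C × (2.91 × 10^-11 m)²)
V = 1.22 × 10^-1 V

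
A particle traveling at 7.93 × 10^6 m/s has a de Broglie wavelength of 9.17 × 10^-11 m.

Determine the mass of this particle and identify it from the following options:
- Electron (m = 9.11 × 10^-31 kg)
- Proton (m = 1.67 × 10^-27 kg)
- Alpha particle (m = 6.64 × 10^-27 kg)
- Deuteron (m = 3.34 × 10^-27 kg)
The particle is an electron.

From λ = h/(mv), solve for mass:

m = h/(λv)
m = (6.626 × 10^-34 J·s) / (9.17 × 10^-11 m × 7.93 × 10^6 m/s)
m = 9.11 × 10^-31 kg

Comparing with the listed masses, this is closest to an electron.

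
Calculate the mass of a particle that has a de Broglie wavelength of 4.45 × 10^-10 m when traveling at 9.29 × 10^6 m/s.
1.60 × 10^-31 kg

From the de Broglie relation λ = h/(mv), we solve for m:

m = h/(λv)
m = (6.626 × 10^-34 J·s) / (4.45 × 10^-10 m × 9.29 × 10^6 m/s)
m = 1.60 × 10^-31 kg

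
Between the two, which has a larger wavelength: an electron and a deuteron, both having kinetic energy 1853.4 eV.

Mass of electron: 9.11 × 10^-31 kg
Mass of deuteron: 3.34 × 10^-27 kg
The electron has the longer wavelength.

Using λ = h/√(2mKE):

For electron: λ₁ = h/√(2m₁KE) = 2.85 × 10^-11 m
For deuteron: λ₂ = h/√(2m₂KE) = 4.70 × 10^-13 m

Since λ ∝ 1/√m at constant kinetic energy, the lighter particle has the longer wavelength.

The electron has the longer de Broglie wavelength.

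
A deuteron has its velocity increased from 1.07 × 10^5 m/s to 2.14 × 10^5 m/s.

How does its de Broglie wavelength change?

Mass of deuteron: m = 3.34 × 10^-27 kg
The wavelength decreases by a factor of 2.

Using λ = h/(mv):

Initial wavelength: λ₁ = h/(mv₁) = 1.85 × 10^-12 m
Final wavelength: λ₂ = h/(mv₂) = 9.27 × 10^-13 m

Since λ ∝ 1/v, when velocity increases by a factor of 2, the wavelength decreases by a factor of 2.

λ₂/λ₁ = v₁/v₂ = 1/2

The wavelength decreases by a factor of 2.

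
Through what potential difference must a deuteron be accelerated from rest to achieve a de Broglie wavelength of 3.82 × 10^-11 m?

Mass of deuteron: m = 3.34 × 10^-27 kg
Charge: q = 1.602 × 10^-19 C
2.81 × 10^-1 V

From λ = h/√(2mqV), we solve for V:

λ² = h²/(2mqV)
V = h²/(2mqλ²)
V = (6.626 × 10^-34 J·s)² / (2 × 3.34 × 10^-27 kg × 1.602 × 10^-19 C × (3.82 × 10^-11 m)²)
V = 2.81 × 10^-1 V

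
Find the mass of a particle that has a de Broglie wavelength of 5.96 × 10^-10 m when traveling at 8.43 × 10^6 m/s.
1.32 × 10^-31 kg

From the de Broglie relation λ = h/(mv), we solve for m:

m = h/(λv)
m = (6.626 × 10^-34 J·s) / (5.96 × 10^-10 m × 8.43 × 10^6 m/s)
m = 1.32 × 10^-31 kg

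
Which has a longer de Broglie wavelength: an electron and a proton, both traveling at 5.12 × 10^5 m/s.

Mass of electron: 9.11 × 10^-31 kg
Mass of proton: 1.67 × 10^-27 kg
The electron has the longer wavelength.

Using λ = h/(mv), since both particles have the same velocity, the wavelength depends only on mass.

For electron: λ₁ = h/(m₁v) = 1.42 × 10^-9 m
For proton: λ₂ = h/(m₂v) = 7.75 × 10^-13 m

Since λ ∝ 1/m at constant velocity, the lighter particle has the longer wavelength.

The electron has the longer de Broglie wavelength.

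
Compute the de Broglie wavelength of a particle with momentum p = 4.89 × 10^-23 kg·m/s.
1.36 × 10^-11 m

Using the de Broglie relation λ = h/p:

λ = h/p
λ = (6.626 × 10^-34 J·s) / (4.89 × 10^-23 kg·m/s)
λ = 1.36 × 10^-11 m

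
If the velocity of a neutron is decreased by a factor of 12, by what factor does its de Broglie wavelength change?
The wavelength increases by a factor of 12.

From λ = h/(mv), the wavelength is inversely proportional to velocity:

λ ∝ 1/v

If v → v/12, then λ → 12λ

When velocity is decreased by a factor of 12, the wavelength increases by a factor of 12.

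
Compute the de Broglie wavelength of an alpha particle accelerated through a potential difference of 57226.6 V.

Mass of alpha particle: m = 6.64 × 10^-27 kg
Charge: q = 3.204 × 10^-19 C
4.25 × 10^-14 m

When a particle is accelerated through voltage V, it gains kinetic energy KE = qV.

The de Broglie wavelength is then λ = h/√(2mqV):

λ = h/√(2mqV)
λ = (6.626 × 10^-34 J·s) / √(2 × 6.64 × 10^-27 kg × 3.204 × 10^-19 C × 57226.6 V)
λ = 4.25 × 10^-14 m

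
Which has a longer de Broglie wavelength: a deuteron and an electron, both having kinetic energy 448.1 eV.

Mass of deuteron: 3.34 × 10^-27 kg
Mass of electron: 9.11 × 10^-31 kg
The electron has the longer wavelength.

Using λ = h/√(2mKE):

For deuteron: λ₁ = h/√(2m₁KE) = 9.57 × 10^-13 m
For electron: λ₂ = h/√(2m₂KE) = 5.79 × 10^-11 m

Since λ ∝ 1/√m at constant kinetic energy, the lighter particle has the longer wavelength.

The electron has the longer de Broglie wavelength.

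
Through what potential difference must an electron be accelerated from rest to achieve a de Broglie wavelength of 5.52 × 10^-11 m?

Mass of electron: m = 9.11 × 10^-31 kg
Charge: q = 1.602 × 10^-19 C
494 V

From λ = h/√(2mqV), we solve for V:

λ² = h²/(2mqV)
V = h²/(2mqλ²)
V = (6.626 × 10^-34 J·s)² / (2 × 9.11 × 10^-31 kg × 1.602 × 10^-19 C × (5.52 × 10^-11 m)²)
V = 494 V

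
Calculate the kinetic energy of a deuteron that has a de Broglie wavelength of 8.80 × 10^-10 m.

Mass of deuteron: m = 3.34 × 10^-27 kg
8.49 × 10^-23 J (or 5.30 × 10^-4 eV)

From λ = h/√(2mKE), we solve for KE:

λ² = h²/(2mKE)
KE = h²/(2mλ²)
KE = (6.626 × 10^-34 J·s)² / (2 × 3.34 × 10^-27 kg × (8.80 × 10^-10 m)²)
KE = 8.49 × 10^-23 J
KE = 5.30 × 10^-4 eV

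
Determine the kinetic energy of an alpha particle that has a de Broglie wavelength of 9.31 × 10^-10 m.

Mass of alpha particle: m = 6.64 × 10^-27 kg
3.81 × 10^-23 J (or 2.38 × 10^-4 eV)

From λ = h/√(2mKE), we solve for KE:

λ² = h²/(2mKE)
KE = h²/(2mλ²)
KE = (6.626 × 10^-34 J·s)² / (2 × 6.64 × 10^-27 kg × (9.31 × 10^-10 m)²)
KE = 3.81 × 10^-23 J
KE = 2.38 × 10^-4 eV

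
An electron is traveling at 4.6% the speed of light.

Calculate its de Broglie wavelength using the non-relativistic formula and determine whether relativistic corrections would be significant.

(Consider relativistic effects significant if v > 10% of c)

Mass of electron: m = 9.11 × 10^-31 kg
No, relativistic corrections are not needed.

Using the non-relativistic de Broglie formula λ = h/(mv):

v = 4.6% × c = 1.379 × 10^7 m/s

λ = h/(mv)
λ = (6.626 × 10^-34 J·s) / (9.11 × 10^-31 kg × 1.379 × 10^7 m/s)
λ = 5.27 × 10^-11 m

Since v = 4.6% of c < 10% of c, relativistic corrections are NOT significant and this non-relativistic result is a good approximation.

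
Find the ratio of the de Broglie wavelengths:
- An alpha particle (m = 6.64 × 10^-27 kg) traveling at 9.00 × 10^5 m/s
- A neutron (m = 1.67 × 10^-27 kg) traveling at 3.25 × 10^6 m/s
λ₁/λ₂ = 0.908

Using λ = h/(mv):

λ₁ = h/(m₁v₁) = 1.11 × 10^-13 m
λ₂ = h/(m₂v₂) = 1.22 × 10^-13 m

Ratio λ₁/λ₂ = (m₂v₂)/(m₁v₁)
         = (1.67 × 10^-27 kg × 3.25 × 10^6 m/s) / (6.64 × 10^-27 kg × 9.00 × 10^5 m/s)
         = 0.908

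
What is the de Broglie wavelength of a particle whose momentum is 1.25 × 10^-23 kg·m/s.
5.30 × 10^-11 m

Using the de Broglie relation λ = h/p:

λ = h/p
λ = (6.626 × 10^-34 J·s) / (1.25 × 10^-23 kg·m/s)
λ = 5.30 × 10^-11 m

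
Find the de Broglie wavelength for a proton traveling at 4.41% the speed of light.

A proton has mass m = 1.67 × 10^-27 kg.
3.00 × 10^-14 m

Using the de Broglie relation λ = h/(mv):

v = 4.41% × c = 1.322 × 10^7 m/s

λ = h/(mv)
λ = (6.626 × 10^-34 J·s) / (1.67 × 10^-27 kg × 1.322 × 10^7 m/s)
λ = 3.00 × 10^-14 m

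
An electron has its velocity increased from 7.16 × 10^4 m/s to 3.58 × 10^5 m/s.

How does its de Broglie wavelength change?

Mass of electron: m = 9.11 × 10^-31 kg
The wavelength decreases by a factor of 5.

Using λ = h/(mv):

Initial wavelength: λ₁ = h/(mv₁) = 1.02 × 10^-8 m
Final wavelength: λ₂ = h/(mv₂) = 2.03 × 10^-9 m

Since λ ∝ 1/v, when velocity increases by a factor of 5, the wavelength decreases by a factor of 5.

λ₂/λ₁ = v₁/v₂ = 1/5

The wavelength decreases by a factor of 5.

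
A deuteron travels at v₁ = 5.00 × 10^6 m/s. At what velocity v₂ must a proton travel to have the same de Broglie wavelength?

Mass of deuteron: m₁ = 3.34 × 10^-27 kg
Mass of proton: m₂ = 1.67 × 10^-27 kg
v₂ = 1.00 × 10^7 m/s

For equal de Broglie wavelengths: λ₁ = λ₂

h/(m₁v₁) = h/(m₂v₂)
m₁v₁ = m₂v₂
v₂ = v₁ · (m₁/m₂)

v₂ = 5.00 × 10^6 m/s × (3.34 × 10^-27 kg / 1.67 × 10^-27 kg)
v₂ = 1.00 × 10^7 m/s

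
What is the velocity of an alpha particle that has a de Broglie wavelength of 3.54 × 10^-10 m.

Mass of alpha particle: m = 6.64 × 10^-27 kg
2.82 × 10^2 m/s

From the de Broglie relation λ = h/(mv), we solve for v:

v = h/(mλ)
v = (6.626 × 10^-34 J·s) / (6.64 × 10^-27 kg × 3.54 × 10^-10 m)
v = 2.82 × 10^2 m/s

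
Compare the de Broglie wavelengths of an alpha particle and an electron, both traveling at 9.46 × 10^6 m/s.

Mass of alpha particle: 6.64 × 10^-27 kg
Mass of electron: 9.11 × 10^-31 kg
The electron has the longer wavelength.

Using λ = h/(mv), since both particles have the same velocity, the wavelength depends only on mass.

For alpha particle: λ₁ = h/(m₁v) = 1.05 × 10^-14 m
For electron: λ₂ = h/(m₂v) = 7.69 × 10^-11 m

Since λ ∝ 1/m at constant velocity, the lighter particle has the longer wavelength.

The electron has the longer de Broglie wavelength.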